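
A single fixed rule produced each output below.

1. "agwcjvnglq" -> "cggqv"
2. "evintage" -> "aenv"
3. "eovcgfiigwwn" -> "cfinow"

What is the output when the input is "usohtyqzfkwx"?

hksxyz

Rule — keep every other character starting from the second (positions 2nd, 4th, 6th, ...), then sort the characters into alphabetical order.
Applying that to "usohtyqzfkwx" gives "hksxyz".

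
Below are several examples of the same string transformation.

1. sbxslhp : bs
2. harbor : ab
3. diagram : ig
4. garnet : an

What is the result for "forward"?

The rule is to keep every other character starting from the second (positions 2nd, 4th, 6th, ...), then delete the last character.
For "forward", step one produces "owr"; step two turns that into "ow".

ow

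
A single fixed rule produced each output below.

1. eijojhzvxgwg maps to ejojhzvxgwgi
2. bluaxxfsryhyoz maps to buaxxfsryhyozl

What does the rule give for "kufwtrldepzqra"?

The transformation: move the first character to the end, then swap the first and last characters.
Applying both steps to "kufwtrldepzqra": "ufwtrldepzqrak", then "kfwtrldepzqrau".

kfwtrldepzqrau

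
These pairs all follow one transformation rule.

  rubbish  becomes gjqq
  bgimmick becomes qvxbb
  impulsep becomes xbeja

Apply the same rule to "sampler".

Looking at the pairs, the operation is to shift every letter 11 places backward in the alphabet (wrapping around), then delete the last 3 characters.
Applying both steps to "sampler": "hpbeatg", then "hpbe".

hpbe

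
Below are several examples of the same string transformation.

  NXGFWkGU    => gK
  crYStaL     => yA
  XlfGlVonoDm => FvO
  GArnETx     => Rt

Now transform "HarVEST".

Rs

In each case the input is transformed by: keep one character in every 3, starting at position 3 (positions 3rd, 6th, 9th, ...), then flip the case of every letter.
On "HarVEST": the first step gives "rS", and the second then gives "Rs".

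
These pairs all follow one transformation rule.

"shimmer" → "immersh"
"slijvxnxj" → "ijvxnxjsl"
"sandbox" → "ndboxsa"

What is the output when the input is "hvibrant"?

Rule — move the first 2 characters to the end (rotate left by 2).
For "hvibrant" the result is "ibranthv".

ibranthv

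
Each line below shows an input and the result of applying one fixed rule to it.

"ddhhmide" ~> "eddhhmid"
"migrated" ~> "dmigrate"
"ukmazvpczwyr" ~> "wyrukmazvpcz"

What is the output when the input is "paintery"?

What's happening: move the first 3 characters to the end (rotate left by 3), then swap the front and back halves of the string.
For "paintery", step one produces "nterypai"; step two turns that into "ypainter".
(Check on "ddhhmide": → "hmideddh" → "eddhhmid" ✓)

ypainter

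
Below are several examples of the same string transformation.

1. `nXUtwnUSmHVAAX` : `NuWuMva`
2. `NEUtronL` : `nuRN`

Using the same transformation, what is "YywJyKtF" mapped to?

yWYT

The transformation: flip the case of every letter, then keep every other character starting from the first (positions 1st, 3rd, 5th, ...).
Starting from "YywJyKtF": after the first operation, "yYWjYkTf"; after the second, "yWYT".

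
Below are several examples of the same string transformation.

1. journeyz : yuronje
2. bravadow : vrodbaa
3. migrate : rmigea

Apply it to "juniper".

rpnjie

Each output is the input with this applied: sort the characters into reverse alphabetical order, then delete the first character.
For "juniper" the result is "rpnjie".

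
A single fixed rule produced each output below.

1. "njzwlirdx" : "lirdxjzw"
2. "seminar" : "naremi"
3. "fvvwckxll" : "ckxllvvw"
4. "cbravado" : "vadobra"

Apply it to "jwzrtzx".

In each case the input is transformed by: delete the first character, then move the first 3 characters to the end (rotate left by 3).
Starting from "jwzrtzx": after the first operation, "wzrtzx"; after the second, "tzxwzr".
(Check on "fvvwckxll": → "vvwckxll" → "ckxllvvw" ✓)

tzxwzr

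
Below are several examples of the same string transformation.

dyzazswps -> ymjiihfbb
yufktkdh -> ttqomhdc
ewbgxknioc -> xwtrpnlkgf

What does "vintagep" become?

Rule — shift every letter 9 places forward in the alphabet (wrapping around), then sort the characters into reverse alphabetical order.
Working it through for "vintagep": intermediate "erwcjpny", final "ywrpnjec".

ywrpnjec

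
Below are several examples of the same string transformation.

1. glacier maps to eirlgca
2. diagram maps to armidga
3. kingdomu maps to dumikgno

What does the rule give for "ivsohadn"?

hndviosa

The rule is to swap each adjacent pair of characters (1↔2, 3↔4, ...), then move the last 3 characters to the front (rotate right by 3).
For "ivsohadn" the result is "hndviosa".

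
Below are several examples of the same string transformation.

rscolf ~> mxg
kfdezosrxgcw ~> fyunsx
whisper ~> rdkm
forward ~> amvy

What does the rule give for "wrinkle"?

Each output is the input with this applied: keep every other character starting from the first (positions 1st, 3rd, 5th, ...), then shift every letter 5 places backward in the alphabet (wrapping around).
Applying that to "wrinkle" gives "rdfz".

rdfz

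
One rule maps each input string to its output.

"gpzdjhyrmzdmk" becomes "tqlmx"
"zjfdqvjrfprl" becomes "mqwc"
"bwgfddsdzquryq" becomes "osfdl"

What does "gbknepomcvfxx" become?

Looking at the pairs, the operation is to keep one character in every 3, starting at position 1 (positions 1st, 4th, 7th, ...), then shift every letter 13 places forward in the alphabet (wrapping around) — i.e. ROT13.
So "gbknepomcvfxx" becomes "tabik".

tabik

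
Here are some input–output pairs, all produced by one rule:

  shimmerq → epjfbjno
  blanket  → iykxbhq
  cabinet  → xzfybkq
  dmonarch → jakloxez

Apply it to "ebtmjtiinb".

ybjqqgffyk

The pattern: swap each adjacent pair of characters (1↔2, 3↔4, ...), then shift every letter 3 places backward in the alphabet (wrapping around).
On "ebtmjtiinb" that produces "ybjqqgffyk".
(Check on "blanket": → "lbnaekt" → "iykxbhq" ✓)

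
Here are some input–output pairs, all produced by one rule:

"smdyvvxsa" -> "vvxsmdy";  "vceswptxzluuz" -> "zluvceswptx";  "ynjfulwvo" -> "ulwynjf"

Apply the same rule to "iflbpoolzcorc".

zcoiflbpool

What's happening: delete the last 2 characters, then move the last 3 characters to the front (rotate right by 3).
On "iflbpoolzcorc": the first step gives "iflbpoolzco", and the second then gives "zcoiflbpool".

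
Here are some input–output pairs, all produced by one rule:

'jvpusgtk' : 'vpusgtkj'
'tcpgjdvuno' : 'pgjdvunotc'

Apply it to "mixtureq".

ixtureqm

The rule is to swap the front and back halves of the string, then move the last 3 characters to the front (rotate right by 3).
Working it through for "mixtureq": intermediate "ureqmixt", final "ixtureqm".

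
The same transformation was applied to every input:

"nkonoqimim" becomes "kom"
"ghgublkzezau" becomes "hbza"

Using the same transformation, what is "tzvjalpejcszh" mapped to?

zaes

The pattern: keep one character in every 3, starting at position 2 (positions 2nd, 5th, 8th, ...).
For "tzvjalpejcszh" the result is "zaes".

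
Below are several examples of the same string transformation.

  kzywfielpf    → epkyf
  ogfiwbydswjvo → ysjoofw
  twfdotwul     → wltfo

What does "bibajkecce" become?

The rule is to keep every other character starting from the first (positions 1st, 3rd, 5th, ...), then move the first 3 characters to the end (rotate left by 3).
"bibajkecce" → "bbjec" → "ecbbj".
(Check on "kzywfielpf": → "kyfep" → "epkyf" ✓)

ecbbj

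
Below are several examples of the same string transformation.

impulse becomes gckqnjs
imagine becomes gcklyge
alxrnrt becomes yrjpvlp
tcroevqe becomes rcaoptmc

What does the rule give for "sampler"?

qpyckjn

Rule — shift every letter 2 places backward in the alphabet (wrapping around), then take characters alternately from the front and the back (1st, last, 2nd, 2nd-last, ...).
Starting from "sampler": after the first operation, "qyknjcp"; after the second, "qpyckjn".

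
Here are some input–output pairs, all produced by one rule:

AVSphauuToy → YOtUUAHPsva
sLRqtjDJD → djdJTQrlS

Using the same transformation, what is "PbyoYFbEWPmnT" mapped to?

tNMpweBfyOYBp

Rule — reverse the string, then flip the case of every letter.
Applying both steps to "PbyoYFbEWPmnT": "TnmPWEbFYoybP", then "tNMpweBfyOYBp".
(Check on "sLRqtjDJD": → "DJDjtqRLs" → "djdJTQrlS" ✓)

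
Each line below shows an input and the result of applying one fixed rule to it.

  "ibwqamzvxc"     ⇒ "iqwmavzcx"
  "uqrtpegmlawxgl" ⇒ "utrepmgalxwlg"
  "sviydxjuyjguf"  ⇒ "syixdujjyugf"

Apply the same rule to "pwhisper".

Rule — swap each adjacent pair of characters (1↔2, 3↔4, ...), then delete the first character.
On "pwhisper": the first step gives "wpihpsre", and the second then gives "pihpsre".
(Check on "ibwqamzvxc": → "biqwmavzcx" → "iqwmavzcx" ✓)

pihpsre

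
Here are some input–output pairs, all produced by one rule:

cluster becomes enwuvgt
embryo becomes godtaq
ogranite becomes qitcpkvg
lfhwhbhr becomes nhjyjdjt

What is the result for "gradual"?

In each case the input is transformed by: shift every letter 2 places forward in the alphabet (wrapping around).
Doing the same to "gradual": "itcfwcn".

itcfwcn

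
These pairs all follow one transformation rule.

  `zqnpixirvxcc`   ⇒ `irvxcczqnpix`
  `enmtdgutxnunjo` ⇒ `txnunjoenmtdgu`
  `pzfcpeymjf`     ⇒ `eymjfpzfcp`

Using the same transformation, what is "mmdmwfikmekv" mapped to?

Rule — swap the front and back halves of the string.
On "mmdmwfikmekv" that produces "ikmekvmmdmwf".

ikmekvmmdmwf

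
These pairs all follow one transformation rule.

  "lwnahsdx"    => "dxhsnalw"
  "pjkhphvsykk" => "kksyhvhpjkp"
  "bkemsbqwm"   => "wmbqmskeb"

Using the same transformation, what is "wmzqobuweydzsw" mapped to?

swdzeyuwobzqwm

Each output is the input with this applied: reverse the string, then swap each adjacent pair of characters (1↔2, 3↔4, ...).
Applying both steps to "wmzqobuweydzsw": "wszdyewuboqzmw", then "swdzeyuwobzqwm".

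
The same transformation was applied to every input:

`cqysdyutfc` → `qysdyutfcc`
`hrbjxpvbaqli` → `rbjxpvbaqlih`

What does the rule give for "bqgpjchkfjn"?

Rule — move the first character to the end.
On "bqgpjchkfjn" that produces "qgpjchkfjnb".

qgpjchkfjnb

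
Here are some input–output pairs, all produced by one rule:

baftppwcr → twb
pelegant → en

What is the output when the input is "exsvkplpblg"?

Rule — move the first character to the end, then keep one character in every 3, starting at position 3 (positions 3rd, 6th, 9th, ...).
For "exsvkplpblg", step one produces "xsvkplpblge"; step two turns that into "vll".

vll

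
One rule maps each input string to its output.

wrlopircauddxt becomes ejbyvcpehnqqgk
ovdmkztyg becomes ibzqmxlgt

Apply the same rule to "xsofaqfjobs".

What's happening: swap each adjacent pair of characters (1↔2, 3↔4, ...), then shift every letter 13 places forward in the alphabet (wrapping around) — i.e. ROT13.
Applying that to "xsofaqfjobs" gives "fksbdnwsobf".

fksbdnwsobf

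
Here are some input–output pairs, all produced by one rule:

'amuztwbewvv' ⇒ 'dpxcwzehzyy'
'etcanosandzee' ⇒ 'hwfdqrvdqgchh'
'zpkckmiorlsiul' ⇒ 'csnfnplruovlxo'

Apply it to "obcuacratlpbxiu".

refxdfudwosealx

What's happening: shift every letter 3 places forward in the alphabet (wrapping around).
On "obcuacratlpbxiu" that produces "refxdfudwosealx".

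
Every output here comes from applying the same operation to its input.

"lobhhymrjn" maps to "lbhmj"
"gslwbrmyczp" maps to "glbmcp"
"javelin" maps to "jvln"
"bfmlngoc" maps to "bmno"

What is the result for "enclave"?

Looking at the pairs, the operation is to keep every other character starting from the first (positions 1st, 3rd, 5th, ...).
So "enclave" becomes "ecae".

ecae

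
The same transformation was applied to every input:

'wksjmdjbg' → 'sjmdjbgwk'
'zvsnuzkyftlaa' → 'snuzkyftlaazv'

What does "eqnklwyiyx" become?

nklwyiyxeq

Rule — move the first 2 characters to the end (rotate left by 2).
For "eqnklwyiyx" the result is "nklwyiyxeq".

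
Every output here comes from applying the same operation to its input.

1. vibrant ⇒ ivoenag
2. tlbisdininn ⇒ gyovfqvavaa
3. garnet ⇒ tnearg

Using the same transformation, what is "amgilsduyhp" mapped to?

The pattern: shift every letter 13 places forward in the alphabet (wrapping around) — i.e. ROT13.
So "amgilsduyhp" becomes "nztvyfqhluc".

nztvyfqhluc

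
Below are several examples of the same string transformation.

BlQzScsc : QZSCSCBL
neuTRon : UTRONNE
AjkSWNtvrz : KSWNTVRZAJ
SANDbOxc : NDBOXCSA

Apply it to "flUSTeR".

Looking at the pairs, the operation is to move the first 2 characters to the end (rotate left by 2), then convert every letter to uppercase.
Starting from "flUSTeR": after the first operation, "USTeRfl"; after the second, "USTERFL".

USTERFL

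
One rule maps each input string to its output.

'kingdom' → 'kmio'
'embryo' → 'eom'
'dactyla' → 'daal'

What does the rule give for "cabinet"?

What's happening: take characters alternately from the front and the back (1st, last, 2nd, 2nd-last, ...), then delete the last 3 characters.
"cabinet" → "ctae".

ctae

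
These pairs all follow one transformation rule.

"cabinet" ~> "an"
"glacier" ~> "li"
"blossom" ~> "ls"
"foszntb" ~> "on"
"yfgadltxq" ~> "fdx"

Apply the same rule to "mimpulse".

iue

In each case the input is transformed by: keep one character in every 3, starting at position 2 (positions 2nd, 5th, 8th, ...).
So "mimpulse" becomes "iue".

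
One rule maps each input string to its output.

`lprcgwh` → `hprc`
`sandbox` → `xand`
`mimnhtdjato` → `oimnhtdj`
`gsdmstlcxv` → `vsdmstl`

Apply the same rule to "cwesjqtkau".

In each case the input is transformed by: swap the first and last characters, then delete the last 3 characters.
Applying both steps to "cwesjqtkau": "uwesjqtkac", then "uwesjqt".

uwesjqt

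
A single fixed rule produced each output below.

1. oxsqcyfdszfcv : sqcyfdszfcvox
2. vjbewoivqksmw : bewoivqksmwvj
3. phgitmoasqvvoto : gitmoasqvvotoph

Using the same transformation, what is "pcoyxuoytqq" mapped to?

oyxuoytqqpc

Rule — move the first 2 characters to the end (rotate left by 2).
"pcoyxuoytqq" → "oyxuoytqqpc".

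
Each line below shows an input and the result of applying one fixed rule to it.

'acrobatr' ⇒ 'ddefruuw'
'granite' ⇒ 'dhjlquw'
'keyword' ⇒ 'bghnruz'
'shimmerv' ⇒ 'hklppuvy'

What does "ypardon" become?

bdgqrsu

Looking at the pairs, the operation is to shift every letter 3 places forward in the alphabet (wrapping around), then sort the characters into alphabetical order.
Starting from "ypardon": after the first operation, "bsdugrq"; after the second, "bdgqrsu".
(Check on "shimmerv": → "vklpphuy" → "hklppuvy" ✓)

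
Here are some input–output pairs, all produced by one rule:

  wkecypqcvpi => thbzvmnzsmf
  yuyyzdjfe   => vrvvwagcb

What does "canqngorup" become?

Rule — shift every letter 3 places backward in the alphabet (wrapping around).
On "canqngorup" that produces "zxknkdlorm".

zxknkdlorm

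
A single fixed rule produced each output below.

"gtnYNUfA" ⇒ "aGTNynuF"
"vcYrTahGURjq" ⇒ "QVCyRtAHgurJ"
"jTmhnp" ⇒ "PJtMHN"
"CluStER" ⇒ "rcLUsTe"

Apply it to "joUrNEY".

What's happening: move the last character to the front, then flip the case of every letter.
"joUrNEY" → "YjoUrNE" → "yJOuRne".

yJOuRne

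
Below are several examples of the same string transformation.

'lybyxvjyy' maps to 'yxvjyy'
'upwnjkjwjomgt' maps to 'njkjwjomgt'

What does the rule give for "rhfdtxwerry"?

dtxwerry

Rule — delete the first 3 characters.
Doing the same to "rhfdtxwerry": "dtxwerry".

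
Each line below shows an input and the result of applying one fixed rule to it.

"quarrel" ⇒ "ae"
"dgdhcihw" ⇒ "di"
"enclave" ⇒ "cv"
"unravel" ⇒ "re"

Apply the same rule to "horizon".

ro

Rule — keep one character in every 3, starting at position 3 (positions 3rd, 6th, 9th, ...).
"horizon" → "ro".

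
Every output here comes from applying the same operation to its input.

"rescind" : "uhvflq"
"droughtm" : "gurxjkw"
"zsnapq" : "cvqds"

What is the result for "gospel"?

The pattern: shift every letter 3 places forward in the alphabet (wrapping around), then delete the last character.
So "gospel" becomes "jrvsh".

jrvsh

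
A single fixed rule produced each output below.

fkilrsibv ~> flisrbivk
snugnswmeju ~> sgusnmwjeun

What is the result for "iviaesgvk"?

iaisevgkv

In each case the input is transformed by: swap each adjacent pair of characters (1↔2, 3↔4, ...), then move the first character to the end.
Working it through for "iviaesgvk": intermediate "viaisevgk", final "iaisevgkv".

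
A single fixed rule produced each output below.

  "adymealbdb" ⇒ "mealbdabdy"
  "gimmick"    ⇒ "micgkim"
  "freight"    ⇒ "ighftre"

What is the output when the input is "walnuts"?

Each output is the input with this applied: swap the first and last characters, then move the first 3 characters to the end (rotate left by 3).
Starting from "walnuts": after the first operation, "salnutw"; after the second, "nutwsal".
(Check on "adymealbdb": → "bdymealbda" → "mealbdabdy" ✓)

nutwsal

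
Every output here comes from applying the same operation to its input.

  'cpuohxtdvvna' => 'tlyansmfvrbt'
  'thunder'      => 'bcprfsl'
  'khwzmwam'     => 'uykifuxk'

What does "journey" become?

What's happening: shift every letter 2 places backward in the alphabet (wrapping around), then move the last 3 characters to the front (rotate right by 3).
For "journey", step one produces "hmsplcw"; step two turns that into "lcwhmsp".

lcwhmsp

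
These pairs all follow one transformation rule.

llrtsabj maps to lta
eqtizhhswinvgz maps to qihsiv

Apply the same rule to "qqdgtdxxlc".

qgdx

What's happening: keep every other character starting from the second (positions 2nd, 4th, 6th, ...), then delete the last character.
For "qqdgtdxxlc", step one produces "qgdxc"; step two turns that into "qgdx".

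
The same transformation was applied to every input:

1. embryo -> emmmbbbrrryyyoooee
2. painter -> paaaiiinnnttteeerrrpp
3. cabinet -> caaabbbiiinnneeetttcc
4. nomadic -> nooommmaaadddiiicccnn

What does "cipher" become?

The pattern: repeat every character 3 times, then move the first 2 characters to the end (rotate left by 2).
Applying both steps to "cipher": "ccciiippphhheeerrr", then "ciiippphhheeerrrcc".

ciiippphhheeerrrcc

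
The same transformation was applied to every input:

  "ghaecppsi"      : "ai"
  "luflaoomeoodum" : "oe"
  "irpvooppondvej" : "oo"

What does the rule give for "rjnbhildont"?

io

What's happening: keep one character in every 3, starting at position 3 (positions 3rd, 6th, 9th, ...), then keep only the vowels.
"rjnbhildont" → "nio" → "io".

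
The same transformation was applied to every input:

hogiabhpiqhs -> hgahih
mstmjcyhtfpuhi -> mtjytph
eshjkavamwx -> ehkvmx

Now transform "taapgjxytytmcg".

tagxttc

What's happening: keep every other character starting from the first (positions 1st, 3rd, 5th, ...).
Applying that to "taapgjxytytmcg" gives "tagxttc".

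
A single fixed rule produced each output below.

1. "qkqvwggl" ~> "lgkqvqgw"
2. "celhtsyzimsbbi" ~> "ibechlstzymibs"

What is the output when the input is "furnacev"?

Looking at the pairs, the operation is to swap each adjacent pair of characters (1↔2, 3↔4, ...), then move the last 2 characters to the front (rotate right by 2).
Applying both steps to "furnacev": "ufnrcave", then "veufnrca".

veufnrca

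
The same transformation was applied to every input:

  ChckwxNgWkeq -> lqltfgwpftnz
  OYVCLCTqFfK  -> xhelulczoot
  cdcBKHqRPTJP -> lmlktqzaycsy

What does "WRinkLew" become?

farwtunf

The rule is to shift every letter 9 places forward in the alphabet (wrapping around), then convert every letter to lowercase.
"WRinkLew" → "FArwtUnf" → "farwtunf".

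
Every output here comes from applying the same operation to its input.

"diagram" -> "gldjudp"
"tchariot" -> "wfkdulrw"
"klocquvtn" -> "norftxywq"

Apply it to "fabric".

The transformation: shift every letter 3 places forward in the alphabet (wrapping around).
So "fabric" becomes "ideulf".

ideulf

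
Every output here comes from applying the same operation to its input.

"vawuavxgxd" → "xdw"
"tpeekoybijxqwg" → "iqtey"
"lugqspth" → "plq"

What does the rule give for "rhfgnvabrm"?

In each case the input is transformed by: swap the front and back halves of the string, then keep one character in every 3, starting at position 2 (positions 2nd, 5th, 8th, ...).
On "rhfgnvabrm": the first step gives "vabrmrhfgn", and the second then gives "amf".
(Check on "lugqspth": → "spthlugq" → "plq" ✓)

amf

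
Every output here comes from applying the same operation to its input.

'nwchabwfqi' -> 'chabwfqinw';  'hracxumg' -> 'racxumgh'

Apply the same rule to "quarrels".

uarrelsq

The rule is to swap the front and back halves of the string, then move the last 3 characters to the front (rotate right by 3).
Starting from "quarrels": after the first operation, "relsquar"; after the second, "uarrelsq".
(Check on "hracxumg": → "xumghrac" → "racxumgh" ✓)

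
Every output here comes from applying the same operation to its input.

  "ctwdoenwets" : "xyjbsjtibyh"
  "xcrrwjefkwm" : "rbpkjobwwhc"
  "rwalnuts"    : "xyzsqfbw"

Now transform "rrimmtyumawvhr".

In each case the input is transformed by: shift every letter 5 places forward in the alphabet (wrapping around), then reverse the string.
Working it through for "rrimmtyumawvhr": intermediate "wwnrrydzrfbamw", final "wmabfrzdyrrnww".
(Check on "ctwdoenwets": → "hybitjsbjyx" → "xyjbsjtibyh" ✓)

wmabfrzdyrrnww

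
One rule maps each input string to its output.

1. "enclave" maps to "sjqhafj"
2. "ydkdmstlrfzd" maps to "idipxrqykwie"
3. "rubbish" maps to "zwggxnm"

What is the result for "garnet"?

flswyj

Each output is the input with this applied: shift every letter 5 places forward in the alphabet (wrapping around), then swap each adjacent pair of characters (1↔2, 3↔4, ...).
"garnet" → "lfwsjy" → "flswyj".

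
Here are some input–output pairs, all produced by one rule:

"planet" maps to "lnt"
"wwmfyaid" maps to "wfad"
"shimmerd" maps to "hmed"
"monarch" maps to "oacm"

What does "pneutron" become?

nurn

Rule — move the first character to the end, then keep every other character starting from the first (positions 1st, 3rd, 5th, ...).
Starting from "pneutron": after the first operation, "neutronp"; after the second, "nurn".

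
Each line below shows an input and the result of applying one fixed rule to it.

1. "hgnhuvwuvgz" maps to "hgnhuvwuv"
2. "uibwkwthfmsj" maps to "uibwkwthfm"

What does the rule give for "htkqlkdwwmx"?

What's happening: delete the last 2 characters.
So "htkqlkdwwmx" becomes "htkqlkdww".

htkqlkdww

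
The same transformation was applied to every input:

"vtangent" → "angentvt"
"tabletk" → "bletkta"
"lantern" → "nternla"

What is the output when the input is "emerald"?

What's happening: move the first 2 characters to the end (rotate left by 2).
Applying that to "emerald" gives "eraldem".

eraldem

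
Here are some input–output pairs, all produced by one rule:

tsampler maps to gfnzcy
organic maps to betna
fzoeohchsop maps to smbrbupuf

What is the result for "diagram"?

qvnte

The rule is to shift every letter 13 places forward in the alphabet (wrapping around) — i.e. ROT13, then delete the last 2 characters.
For "diagram", step one produces "qvntenz"; step two turns that into "qvnte".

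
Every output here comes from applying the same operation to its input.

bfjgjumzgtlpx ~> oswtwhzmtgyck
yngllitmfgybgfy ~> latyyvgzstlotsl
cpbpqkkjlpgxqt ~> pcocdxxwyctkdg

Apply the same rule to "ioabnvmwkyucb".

In each case the input is transformed by: shift every letter 13 places forward in the alphabet (wrapping around) — i.e. ROT13.
So "ioabnvmwkyucb" becomes "vbnoaizjxlhpo".

vbnoaizjxlhpo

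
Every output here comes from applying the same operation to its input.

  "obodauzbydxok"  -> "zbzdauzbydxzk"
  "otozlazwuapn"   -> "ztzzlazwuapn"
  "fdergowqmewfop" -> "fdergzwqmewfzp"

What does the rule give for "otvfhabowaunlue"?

ztvfhabzwaunlue

Looking at the pairs, the operation is to replace every "o" with "z".
On "otvfhabowaunlue" that produces "ztvfhabzwaunlue".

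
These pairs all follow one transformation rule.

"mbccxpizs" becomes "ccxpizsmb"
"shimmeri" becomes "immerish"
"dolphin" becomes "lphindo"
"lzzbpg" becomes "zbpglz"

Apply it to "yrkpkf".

kpkfyr

Rule — move the first 2 characters to the end (rotate left by 2).
So "yrkpkf" becomes "kpkfyr".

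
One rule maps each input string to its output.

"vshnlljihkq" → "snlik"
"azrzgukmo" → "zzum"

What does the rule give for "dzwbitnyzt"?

The transformation: keep every other character starting from the second (positions 2nd, 4th, 6th, ...).
Doing the same to "dzwbitnyzt": "zbtyt".

zbtyt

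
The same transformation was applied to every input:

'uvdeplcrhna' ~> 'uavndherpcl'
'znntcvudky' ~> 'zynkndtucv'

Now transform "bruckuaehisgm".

The rule is to take characters alternately from the front and the back (1st, last, 2nd, 2nd-last, ...).
For "bruckuaehisgm" the result is "bmrguscikhuea".

bmrguscikhuea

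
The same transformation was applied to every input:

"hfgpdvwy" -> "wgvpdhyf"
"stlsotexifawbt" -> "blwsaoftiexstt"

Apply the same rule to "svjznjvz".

The pattern: take characters alternately from the front and the back (1st, last, 2nd, 2nd-last, ...), then move the first 3 characters to the end (rotate left by 3).
Working it through for "svjznjvz": intermediate "szvvjjzn", final "vjjznszv".

vjjznszv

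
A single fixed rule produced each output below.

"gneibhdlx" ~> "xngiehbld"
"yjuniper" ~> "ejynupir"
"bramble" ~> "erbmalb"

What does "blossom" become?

Each output is the input with this applied: swap each adjacent pair of characters (1↔2, 3↔4, ...), then move the last character to the front.
"blossom" → "lbsoosm" → "mlbsoos".

mlbsoos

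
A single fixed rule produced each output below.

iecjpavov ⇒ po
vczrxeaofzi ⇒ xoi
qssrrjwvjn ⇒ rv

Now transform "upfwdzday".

The pattern: delete the first 2 characters, then keep one character in every 3, starting at position 3 (positions 3rd, 6th, 9th, ...).
Starting from "upfwdzday": after the first operation, "fwdzday"; after the second, "da".

da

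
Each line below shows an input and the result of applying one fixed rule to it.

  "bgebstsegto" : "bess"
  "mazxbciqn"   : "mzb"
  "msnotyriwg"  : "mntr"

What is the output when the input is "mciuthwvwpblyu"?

mitwwb

Looking at the pairs, the operation is to delete the last 3 characters, then keep every other character starting from the first (positions 1st, 3rd, 5th, ...).
Applying both steps to "mciuthwvwpblyu": "mciuthwvwpb", then "mitwwb".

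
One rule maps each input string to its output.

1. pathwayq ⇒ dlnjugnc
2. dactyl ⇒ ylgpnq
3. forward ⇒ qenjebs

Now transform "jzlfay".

lnsymw

What's happening: shift every letter 13 places forward in the alphabet (wrapping around) — i.e. ROT13, then reverse the string.
"jzlfay" → "wmysnl" → "lnsymw".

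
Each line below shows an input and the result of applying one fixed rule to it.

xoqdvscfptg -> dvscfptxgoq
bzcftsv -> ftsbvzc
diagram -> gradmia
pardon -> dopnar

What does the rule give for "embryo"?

ryeomb

Looking at the pairs, the operation is to swap the first and last characters, then move the first 3 characters to the end (rotate left by 3).
Applying both steps to "embryo": "ombrye", then "ryeomb".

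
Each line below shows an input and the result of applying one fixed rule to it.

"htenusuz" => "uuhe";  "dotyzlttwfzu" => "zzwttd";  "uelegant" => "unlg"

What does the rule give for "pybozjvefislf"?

zvspffb

In each case the input is transformed by: keep every other character starting from the first (positions 1st, 3rd, 5th, ...), then sort the characters into reverse alphabetical order.
Starting from "pybozjvefislf": after the first operation, "pbzvfsf"; after the second, "zvspffb".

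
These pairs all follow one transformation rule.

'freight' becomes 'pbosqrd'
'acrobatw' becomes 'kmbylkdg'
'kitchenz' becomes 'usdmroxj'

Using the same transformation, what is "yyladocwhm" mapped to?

iivknymgrw

The pattern: shift every letter 10 places forward in the alphabet (wrapping around).
Doing the same to "yyladocwhm": "iivknymgrw".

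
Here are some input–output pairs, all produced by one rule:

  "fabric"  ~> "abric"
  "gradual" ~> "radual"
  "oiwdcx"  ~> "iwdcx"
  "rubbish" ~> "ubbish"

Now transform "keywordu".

Looking at the pairs, the operation is to delete the first character.
On "keywordu" that produces "eywordu".

eywordu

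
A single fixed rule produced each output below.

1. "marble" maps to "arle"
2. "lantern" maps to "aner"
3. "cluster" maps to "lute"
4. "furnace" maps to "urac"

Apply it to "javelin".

avli

Each output is the input with this applied: double every character, then keep one character in every 3, starting at position 3 (positions 3rd, 6th, 9th, ...).
For "javelin", step one produces "jjaavveelliinn"; step two turns that into "avli".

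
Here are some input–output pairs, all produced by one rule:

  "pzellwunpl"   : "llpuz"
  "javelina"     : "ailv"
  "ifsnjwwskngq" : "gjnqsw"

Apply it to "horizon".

Each output is the input with this applied: sort the characters into alphabetical order, then keep every other character starting from the second (positions 2nd, 4th, 6th, ...).
"horizon" → "hinoorz" → "ior".
(Check on "ifsnjwwskngq": → "fgijknnqssww" → "gjnqsw" ✓)

ior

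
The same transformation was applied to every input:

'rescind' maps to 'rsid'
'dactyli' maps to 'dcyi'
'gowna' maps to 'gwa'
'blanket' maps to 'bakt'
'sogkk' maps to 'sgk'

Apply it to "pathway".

ptwy

The rule is to keep every other character starting from the first (positions 1st, 3rd, 5th, ...).
"pathway" → "ptwy".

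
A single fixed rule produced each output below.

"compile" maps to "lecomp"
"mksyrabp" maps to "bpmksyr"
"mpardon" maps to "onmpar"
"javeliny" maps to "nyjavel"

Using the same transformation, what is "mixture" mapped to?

In each case the input is transformed by: move the last 2 characters to the front (rotate right by 2), then delete the last character.
Starting from "mixture": after the first operation, "remixtu"; after the second, "remixt".

remixt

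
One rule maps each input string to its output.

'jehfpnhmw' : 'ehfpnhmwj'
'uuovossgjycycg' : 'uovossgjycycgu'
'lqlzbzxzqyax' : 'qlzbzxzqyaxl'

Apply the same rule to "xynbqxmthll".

The pattern: move the first character to the end.
Doing the same to "xynbqxmthll": "ynbqxmthllx".

ynbqxmthllx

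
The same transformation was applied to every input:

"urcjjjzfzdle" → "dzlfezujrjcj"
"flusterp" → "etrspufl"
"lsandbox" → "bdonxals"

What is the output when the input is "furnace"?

The transformation: move the last 3 characters to the front (rotate right by 3), then take characters alternately from the front and the back (1st, last, 2nd, 2nd-last, ...).
Applying both steps to "furnace": "acefurn", then "ancreuf".
(Check on "flusterp": → "erpflust" → "etrspufl" ✓)

ancreuf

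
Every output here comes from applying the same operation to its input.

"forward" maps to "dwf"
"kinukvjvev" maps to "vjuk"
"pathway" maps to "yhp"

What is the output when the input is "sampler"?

rps

In each case the input is transformed by: keep one character in every 3, starting at position 1 (positions 1st, 4th, 7th, ...), then reverse the string.
On "sampler" that produces "rps".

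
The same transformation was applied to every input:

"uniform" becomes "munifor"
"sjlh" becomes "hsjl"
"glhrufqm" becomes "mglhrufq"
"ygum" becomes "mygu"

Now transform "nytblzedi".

inytblzed

Looking at the pairs, the operation is to move the last character to the front.
Applying that to "nytblzedi" gives "inytblzed".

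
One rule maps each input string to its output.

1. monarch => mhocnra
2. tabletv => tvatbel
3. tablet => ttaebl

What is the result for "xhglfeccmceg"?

Rule — take characters alternately from the front and the back (1st, last, 2nd, 2nd-last, ...).
Applying that to "xhglfeccmceg" gives "xghegclmfcec".

xghegclmfcec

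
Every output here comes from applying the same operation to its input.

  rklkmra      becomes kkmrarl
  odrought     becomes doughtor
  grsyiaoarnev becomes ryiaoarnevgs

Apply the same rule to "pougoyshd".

ogoyshdpu

Rule — move the first 2 characters to the end (rotate left by 2), then swap the first and last characters.
Applying both steps to "pougoyshd": "ugoyshdpo", then "ogoyshdpu".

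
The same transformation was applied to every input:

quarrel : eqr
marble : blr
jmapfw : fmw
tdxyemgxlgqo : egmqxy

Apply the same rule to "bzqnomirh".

hmor

Looking at the pairs, the operation is to sort the characters into alphabetical order, then keep every other character starting from the second (positions 2nd, 4th, 6th, ...).
Applying that to "bzqnomirh" gives "hmor".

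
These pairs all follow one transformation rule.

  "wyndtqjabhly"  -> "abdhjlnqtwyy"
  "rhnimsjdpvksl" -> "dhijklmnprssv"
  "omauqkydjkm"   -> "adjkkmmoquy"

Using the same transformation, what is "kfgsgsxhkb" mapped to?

bfgghkkssx

Looking at the pairs, the operation is to sort the characters into alphabetical order.
"kfgsgsxhkb" → "bfgghkkssx".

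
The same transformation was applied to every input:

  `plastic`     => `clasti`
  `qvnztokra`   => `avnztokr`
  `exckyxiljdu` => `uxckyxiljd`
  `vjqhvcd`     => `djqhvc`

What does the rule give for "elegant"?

tlegan

In each case the input is transformed by: delete the first character, then move the last character to the front.
For "elegant" the result is "tlegan".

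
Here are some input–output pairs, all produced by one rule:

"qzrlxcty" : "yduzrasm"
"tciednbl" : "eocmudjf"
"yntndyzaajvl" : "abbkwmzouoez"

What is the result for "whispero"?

Rule — shift every letter 1 place forward in the alphabet (wrapping around), then swap the front and back halves of the string.
For "whispero", step one produces "xijtqfsp"; step two turns that into "qfspxijt".

qfspxijt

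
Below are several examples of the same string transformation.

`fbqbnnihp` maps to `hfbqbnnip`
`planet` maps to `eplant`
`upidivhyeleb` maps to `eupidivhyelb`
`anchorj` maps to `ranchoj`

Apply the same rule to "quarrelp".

lquarrep

The rule is to move the last character to the front, then swap the first and last characters.
Starting from "quarrelp": after the first operation, "pquarrel"; after the second, "lquarrep".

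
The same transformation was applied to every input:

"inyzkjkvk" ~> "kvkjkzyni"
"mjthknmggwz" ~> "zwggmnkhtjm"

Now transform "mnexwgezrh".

The transformation: reverse the string.
Applying that to "mnexwgezrh" gives "hrzegwxenm".

hrzegwxenm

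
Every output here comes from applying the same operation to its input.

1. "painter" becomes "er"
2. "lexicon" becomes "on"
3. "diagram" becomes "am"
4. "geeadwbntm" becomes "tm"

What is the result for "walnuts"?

ts

In each case the input is transformed by: keep only the last 2 characters.
So "walnuts" becomes "ts".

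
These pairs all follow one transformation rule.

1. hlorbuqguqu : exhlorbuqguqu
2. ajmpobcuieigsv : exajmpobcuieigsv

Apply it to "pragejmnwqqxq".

Each output is the input with this applied: prepend "ex".
For "pragejmnwqqxq" the result is "expragejmnwqqxq".

expragejmnwqqxq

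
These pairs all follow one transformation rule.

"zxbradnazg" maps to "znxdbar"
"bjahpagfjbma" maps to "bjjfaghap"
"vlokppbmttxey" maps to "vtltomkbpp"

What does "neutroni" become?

nretu

The pattern: delete the last 3 characters, then take characters alternately from the front and the back (1st, last, 2nd, 2nd-last, ...).
"neutroni" → "nretu".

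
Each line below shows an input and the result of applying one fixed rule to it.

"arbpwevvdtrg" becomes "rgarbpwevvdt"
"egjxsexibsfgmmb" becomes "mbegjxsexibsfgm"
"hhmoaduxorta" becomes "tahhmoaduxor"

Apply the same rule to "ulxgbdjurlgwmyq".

The transformation: move the last 2 characters to the front (rotate right by 2).
For "ulxgbdjurlgwmyq" the result is "yqulxgbdjurlgwm".

yqulxgbdjurlgwm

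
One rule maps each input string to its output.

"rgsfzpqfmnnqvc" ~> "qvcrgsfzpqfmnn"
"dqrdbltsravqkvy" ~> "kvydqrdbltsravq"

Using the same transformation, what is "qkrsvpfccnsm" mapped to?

nsmqkrsvpfcc

In each case the input is transformed by: move the last 3 characters to the front (rotate right by 3).
So "qkrsvpfccnsm" becomes "nsmqkrsvpfcc".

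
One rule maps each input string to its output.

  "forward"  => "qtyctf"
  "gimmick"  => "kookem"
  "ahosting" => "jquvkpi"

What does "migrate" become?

kitcvg

In each case the input is transformed by: shift every letter 2 places forward in the alphabet (wrapping around), then delete the first character.
Working it through for "migrate": intermediate "okitcvg", final "kitcvg".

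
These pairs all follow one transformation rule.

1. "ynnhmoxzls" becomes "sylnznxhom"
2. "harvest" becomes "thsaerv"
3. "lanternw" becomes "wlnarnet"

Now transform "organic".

coirnga

The pattern: reverse the string, then take characters alternately from the front and the back (1st, last, 2nd, 2nd-last, ...).
"organic" → "cinagro" → "coirnga".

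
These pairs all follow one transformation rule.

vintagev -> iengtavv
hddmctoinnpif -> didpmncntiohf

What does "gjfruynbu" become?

jbfnryugu

Each output is the input with this applied: take characters alternately from the front and the back (1st, last, 2nd, 2nd-last, ...), then move the first 2 characters to the end (rotate left by 2).
Starting from "gjfruynbu": after the first operation, "gujbfnryu"; after the second, "jbfnryugu".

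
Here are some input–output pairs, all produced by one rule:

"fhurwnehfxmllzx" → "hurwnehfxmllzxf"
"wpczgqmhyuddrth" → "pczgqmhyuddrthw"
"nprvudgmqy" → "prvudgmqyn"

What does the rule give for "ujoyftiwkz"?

Rule — move the first character to the end.
Doing the same to "ujoyftiwkz": "joyftiwkzu".

joyftiwkzu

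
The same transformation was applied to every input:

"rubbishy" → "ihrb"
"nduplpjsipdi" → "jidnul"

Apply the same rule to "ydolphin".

piyo

Rule — keep every other character starting from the first (positions 1st, 3rd, 5th, ...), then swap the front and back halves of the string.
Applying both steps to "ydolphin": "yopi", then "piyo".
(Check on "nduplpjsipdi": → "nuljid" → "jidnul" ✓)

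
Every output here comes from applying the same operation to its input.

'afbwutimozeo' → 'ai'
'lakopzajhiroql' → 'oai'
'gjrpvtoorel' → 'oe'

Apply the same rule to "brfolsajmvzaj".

oa

The rule is to keep one character in every 3, starting at position 1 (positions 1st, 4th, 7th, ...), then keep only the vowels.
Starting from "brfolsajmvzaj": after the first operation, "boavj"; after the second, "oa".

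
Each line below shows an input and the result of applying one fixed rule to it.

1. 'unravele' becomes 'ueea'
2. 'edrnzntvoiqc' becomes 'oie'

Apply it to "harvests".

In each case the input is transformed by: sort the characters into reverse alphabetical order, then keep only the vowels.
For "harvests", step one produces "vtssrhea"; step two turns that into "ea".

ea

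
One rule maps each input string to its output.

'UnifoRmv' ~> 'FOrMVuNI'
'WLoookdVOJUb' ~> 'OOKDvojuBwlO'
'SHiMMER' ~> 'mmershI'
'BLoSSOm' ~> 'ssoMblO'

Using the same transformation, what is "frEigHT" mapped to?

IGhtFRe

What's happening: move the first 3 characters to the end (rotate left by 3), then flip the case of every letter.
Working it through for "frEigHT": intermediate "igHTfrE", final "IGhtFRe".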